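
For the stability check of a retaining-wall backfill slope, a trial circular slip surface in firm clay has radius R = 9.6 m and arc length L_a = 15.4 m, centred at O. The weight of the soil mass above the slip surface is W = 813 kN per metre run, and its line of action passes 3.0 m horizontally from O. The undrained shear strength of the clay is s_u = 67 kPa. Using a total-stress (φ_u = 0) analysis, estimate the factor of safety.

Taking moments about the centre O, the resisting moment is provided by the undrained shear strength acting along the arc:
M_R = s_u·L_a·R = 67·15.40·9.6 = 9905.3 kN·m/m
M_D = W·d = 813·3.0 = 2439.0 kN·m/m
FS = M_R / M_D = 9905.3 / 2439.0 = 4.061

FS = 4.06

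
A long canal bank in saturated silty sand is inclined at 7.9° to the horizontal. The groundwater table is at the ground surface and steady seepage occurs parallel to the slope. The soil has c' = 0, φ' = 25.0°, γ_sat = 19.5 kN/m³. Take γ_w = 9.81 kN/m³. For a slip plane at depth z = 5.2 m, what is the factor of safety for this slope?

With seepage parallel to the slope and the water table at the surface, the effective normal stress on the slip plane uses the buoyant unit weight γ' = γ_sat − γ_w while the driving shear stress uses γ_sat:
FS = [c' + γ' z cos²β tanφ'] / [γ_sat z sinβ cosβ]
(For c' = 0 this reduces to FS = (γ'/γ_sat)·tanφ'/tanβ.)
γ' = 19.5 − 9.81 = 9.69 kN/m³
Numerator = 0.0 + 9.69·5.2·cos²7.9°·tan25.0° = 0.0 + 9.69·5.2·0.9811·0.4663 = 23.052 kPa
Denominator = 19.5·5.2·sin7.9°·cos7.9° = 19.5·5.2·0.1374·0.9905 = 13.805 kPa
FS = 23.052 / 13.805 = 1.670

FS = 1.67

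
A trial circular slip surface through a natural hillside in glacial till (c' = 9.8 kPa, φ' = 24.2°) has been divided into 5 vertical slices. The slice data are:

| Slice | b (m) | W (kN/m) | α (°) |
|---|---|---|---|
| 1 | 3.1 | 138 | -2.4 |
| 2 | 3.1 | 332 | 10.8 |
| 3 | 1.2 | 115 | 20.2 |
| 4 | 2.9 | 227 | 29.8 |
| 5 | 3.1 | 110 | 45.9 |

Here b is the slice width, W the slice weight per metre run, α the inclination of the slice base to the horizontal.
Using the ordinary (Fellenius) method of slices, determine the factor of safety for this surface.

Ordinary method of slices: FS = Σ[c'·Δl_i + (W_i cosα_i)·tanφ'] / Σ W_i sinα_i, with Δl_i = b_i / cosα_i.
Slice 1: Δl = 3.1/cos(-2.4°) = 3.103 m; N'_1 = 138·cos(-2.4°) = 137.9; c'Δl = 30.41; W sinα = -5.8
Slice 2: Δl = 3.1/cos10.8° = 3.156 m; N'_2 = 332·cos10.8° = 326.1; c'Δl = 30.93; W sinα = 62.2
Slice 3: Δl = 1.2/cos20.2° = 1.279 m; N'_3 = 115·cos20.2° = 107.9; c'Δl = 12.53; W sinα = 39.7
Slice 4: Δl = 2.9/cos29.8° = 3.342 m; N'_4 = 227·cos29.8° = 197.0; c'Δl = 32.75; W sinα = 112.8
Slice 5: Δl = 3.1/cos45.9° = 4.455 m; N'_5 = 110·cos45.9° = 76.6; c'Δl = 43.65; W sinα = 79.0
Σc'Δl = 150.3 kN/m; ΣN' = 845.5 kN/m; ΣW sinα = 287.9 kN/m
Resisting = 150.3 + 845.5·tan24.2° = 150.3 + 380.0 = 530.2 kN/m
FS = 530.2 / 287.9 = 1.841

FS = 1.84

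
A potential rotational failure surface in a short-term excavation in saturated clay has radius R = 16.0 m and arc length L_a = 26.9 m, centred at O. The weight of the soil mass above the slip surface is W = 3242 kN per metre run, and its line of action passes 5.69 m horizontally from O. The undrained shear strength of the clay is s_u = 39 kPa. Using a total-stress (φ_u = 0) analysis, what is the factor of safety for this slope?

FS = 0.91

Taking moments about the centre O, the resisting moment is provided by the undrained shear strength acting along the arc:
M_R = s_u·L_a·R = 39·26.90·16.0 = 16785.6 kN·m/m
M_D = W·d = 3242·5.69 = 18447.0 kN·m/m
FS = M_R / M_D = 16785.6 / 18447.0 = 0.910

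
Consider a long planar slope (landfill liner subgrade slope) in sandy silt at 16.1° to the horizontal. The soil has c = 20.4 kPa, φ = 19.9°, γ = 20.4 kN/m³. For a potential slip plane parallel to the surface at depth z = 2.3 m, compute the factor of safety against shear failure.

FS = 2.89

For an infinite slope with a slip plane parallel to the surface (no pore pressure): FS = [c + γz cos²β tanφ] / [γz sinβ cosβ].
γz = 20.4·2.3 = 46.92 kN/m²
Numerator = 20.4 + 46.92·cos²16.1°·tan19.9° = 20.4 + 46.92·0.9231·0.3620 = 36.079 kPa
Denominator = 46.92·sin16.1°·cos16.1° = 46.92·0.2773·0.9608 = 12.501 kPa
FS = 36.079 / 12.501 = 2.886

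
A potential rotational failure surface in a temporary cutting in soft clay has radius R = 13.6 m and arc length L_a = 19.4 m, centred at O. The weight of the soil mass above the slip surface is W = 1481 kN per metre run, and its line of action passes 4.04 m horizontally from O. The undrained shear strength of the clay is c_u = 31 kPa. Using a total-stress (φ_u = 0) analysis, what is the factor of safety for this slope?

FS = 1.37

Taking moments about the centre O, the resisting moment is provided by the undrained shear strength acting along the arc:
M_R = c_u·L_a·R = 31·19.40·13.6 = 8179.0 kN·m/m
M_D = W·d = 1481·4.04 = 5983.2 kN·m/m
FS = M_R / M_D = 8179.0 / 5983.2 = 1.367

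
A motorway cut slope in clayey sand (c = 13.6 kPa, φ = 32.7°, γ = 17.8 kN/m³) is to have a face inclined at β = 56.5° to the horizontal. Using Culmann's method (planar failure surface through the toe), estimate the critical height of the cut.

H_c = 25.22 m

Culmann's analysis gives the critical failure plane at α_cr = (β + φ)/2 = (56.5 + 32.7)/2 = 44.6°, and the critical height
H_c = (4c/γ) · sinβ cosφ / [1 − cos(β − φ)]
    = (4·13.6/17.8) · sin56.5°·cos32.7° / [1 − cos(23.8°)]
    = 3.056 · 0.8339·0.8415 / [1 − 0.9150]
    = 3.056 · 0.7017 / 0.0850
    = 25.22 m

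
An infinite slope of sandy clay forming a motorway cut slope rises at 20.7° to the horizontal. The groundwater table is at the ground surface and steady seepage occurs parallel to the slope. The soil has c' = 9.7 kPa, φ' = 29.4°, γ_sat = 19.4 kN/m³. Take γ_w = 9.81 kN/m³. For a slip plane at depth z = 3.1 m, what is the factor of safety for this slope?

With seepage parallel to the slope and the water table at the surface, the effective normal stress on the slip plane uses the buoyant unit weight γ' = γ_sat − γ_w while the driving shear stress uses γ_sat:
FS = [c' + γ' z cos²β tanφ'] / [γ_sat z sinβ cosβ]
γ' = 19.4 − 9.81 = 9.59 kN/m³
Numerator = 9.7 + 9.59·3.1·cos²20.7°·tan29.4° = 9.7 + 9.59·3.1·0.8751·0.5635 = 24.358 kPa
Denominator = 19.4·3.1·sin20.7°·cos20.7° = 19.4·3.1·0.3535·0.9354 = 19.886 kPa
FS = 24.358 / 19.886 = 1.225

FS = 1.22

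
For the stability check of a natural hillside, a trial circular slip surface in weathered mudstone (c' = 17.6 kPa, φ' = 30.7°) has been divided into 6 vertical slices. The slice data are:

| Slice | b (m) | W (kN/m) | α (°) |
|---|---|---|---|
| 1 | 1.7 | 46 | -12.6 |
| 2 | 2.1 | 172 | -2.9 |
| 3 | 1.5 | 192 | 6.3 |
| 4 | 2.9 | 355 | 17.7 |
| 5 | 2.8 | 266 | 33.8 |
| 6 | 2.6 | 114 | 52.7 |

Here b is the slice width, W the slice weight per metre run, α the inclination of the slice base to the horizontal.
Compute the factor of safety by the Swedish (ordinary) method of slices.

Ordinary method of slices: FS = Σ[c'·Δl_i + (W_i cosα_i)·tanφ'] / Σ W_i sinα_i, with Δl_i = b_i / cosα_i.
Slice 1: Δl = 1.7/cos(-12.6°) = 1.742 m; N'_1 = 46·cos(-12.6°) = 44.9; c'Δl = 30.66; W sinα = -10.0
Slice 2: Δl = 2.1/cos(-2.9°) = 2.103 m; N'_2 = 172·cos(-2.9°) = 171.8; c'Δl = 37.01; W sinα = -8.7
Slice 3: Δl = 1.5/cos6.3° = 1.509 m; N'_3 = 192·cos6.3° = 190.8; c'Δl = 26.56; W sinα = 21.1
Slice 4: Δl = 2.9/cos17.7° = 3.044 m; N'_4 = 355·cos17.7° = 338.2; c'Δl = 53.58; W sinα = 107.9
Slice 5: Δl = 2.8/cos33.8° = 3.369 m; N'_5 = 266·cos33.8° = 221.0; c'Δl = 59.30; W sinα = 148.0
Slice 6: Δl = 2.6/cos52.7° = 4.291 m; N'_6 = 114·cos52.7° = 69.1; c'Δl = 75.51; W sinα = 90.7
Σc'Δl = 282.6 kN/m; ΣN' = 1035.8 kN/m; ΣW sinα = 348.9 kN/m
Resisting = 282.6 + 1035.8·tan30.7° = 282.6 + 615.0 = 897.7 kN/m
FS = 897.7 / 348.9 = 2.573

FS = 2.57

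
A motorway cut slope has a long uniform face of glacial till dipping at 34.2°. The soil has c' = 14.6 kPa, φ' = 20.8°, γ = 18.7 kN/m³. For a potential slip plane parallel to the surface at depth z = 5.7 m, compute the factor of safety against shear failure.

FS = 0.85

For an infinite slope with a slip plane parallel to the surface (no pore pressure): FS = [c' + γz cos²β tanφ'] / [γz sinβ cosβ].
γz = 18.7·5.7 = 106.59 kN/m²
Numerator = 14.6 + 106.59·cos²34.2°·tan20.8° = 14.6 + 106.59·0.6841·0.3799 = 42.298 kPa
Denominator = 106.59·sin34.2°·cos34.2° = 106.59·0.5621·0.8271 = 49.552 kPa
FS = 42.298 / 49.552 = 0.854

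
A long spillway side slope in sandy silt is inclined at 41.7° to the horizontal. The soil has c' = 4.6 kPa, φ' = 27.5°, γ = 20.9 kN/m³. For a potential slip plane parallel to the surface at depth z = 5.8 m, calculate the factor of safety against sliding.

FS = 0.66

For an infinite slope with a slip plane parallel to the surface (no pore pressure): FS = [c' + γz cos²β tanφ'] / [γz sinβ cosβ].
γz = 20.9·5.8 = 121.22 kN/m²
Numerator = 4.6 + 121.22·cos²41.7°·tan27.5° = 4.6 + 121.22·0.5575·0.5206 = 39.778 kPa
Denominator = 121.22·sin41.7°·cos41.7° = 121.22·0.6652·0.7466 = 60.208 kPa
FS = 39.778 / 60.208 = 0.661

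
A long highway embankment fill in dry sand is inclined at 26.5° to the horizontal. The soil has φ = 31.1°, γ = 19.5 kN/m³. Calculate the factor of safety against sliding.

FS = 1.21

For a dry cohesionless infinite slope the factor of safety is FS = tanφ / tanβ.
FS = tan31.1° / tan26.5° = 0.6032 / 0.4986 = 1.210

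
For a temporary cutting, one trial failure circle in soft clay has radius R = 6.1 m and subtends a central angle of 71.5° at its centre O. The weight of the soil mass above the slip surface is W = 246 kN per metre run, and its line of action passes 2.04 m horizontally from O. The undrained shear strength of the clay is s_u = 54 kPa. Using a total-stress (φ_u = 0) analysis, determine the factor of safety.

Taking moments about the centre O, the resisting moment is provided by the undrained shear strength acting along the arc:
Arc length L_a = R·θ = 6.1·(71.5°·π/180) = 6.1·1.2479 = 7.61 m
M_R = s_u·L_a·R = 54·7.61·6.1 = 2507.5 kN·m/m
M_D = W·d = 246·2.04 = 501.8 kN·m/m
FS = M_R / M_D = 2507.5 / 501.8 = 4.997

FS = 5.00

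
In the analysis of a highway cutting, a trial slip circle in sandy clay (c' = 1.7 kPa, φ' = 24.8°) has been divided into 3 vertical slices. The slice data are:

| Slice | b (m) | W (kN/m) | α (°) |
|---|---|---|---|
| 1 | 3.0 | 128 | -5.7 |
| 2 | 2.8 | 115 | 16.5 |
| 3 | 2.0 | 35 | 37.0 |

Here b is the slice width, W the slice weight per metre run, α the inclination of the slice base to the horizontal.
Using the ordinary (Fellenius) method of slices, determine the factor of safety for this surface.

FS = 3.34

Ordinary method of slices: FS = Σ[c'·Δl_i + (W_i cosα_i)·tanφ'] / Σ W_i sinα_i, with Δl_i = b_i / cosα_i.
Slice 1: Δl = 3.0/cos(-5.7°) = 3.015 m; N'_1 = 128·cos(-5.7°) = 127.4; c'Δl = 5.13; W sinα = -12.7
Slice 2: Δl = 2.8/cos16.5° = 2.920 m; N'_2 = 115·cos16.5° = 110.3; c'Δl = 4.96; W sinα = 32.7
Slice 3: Δl = 2.0/cos37.0° = 2.504 m; N'_3 = 35·cos37.0° = 28.0; c'Δl = 4.26; W sinα = 21.1
Σc'Δl = 14.3 kN/m; ΣN' = 265.6 kN/m; ΣW sinα = 41.0 kN/m
Resisting = 14.3 + 265.6·tan24.8° = 14.3 + 122.7 = 137.1 kN/m
FS = 137.1 / 41.0 = 3.342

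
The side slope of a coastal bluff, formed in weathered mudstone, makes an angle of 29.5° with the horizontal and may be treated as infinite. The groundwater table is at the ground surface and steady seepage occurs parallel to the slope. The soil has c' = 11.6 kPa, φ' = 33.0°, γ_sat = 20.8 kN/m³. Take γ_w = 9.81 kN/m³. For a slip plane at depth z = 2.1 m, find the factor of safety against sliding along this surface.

With seepage parallel to the slope and the water table at the surface, the effective normal stress on the slip plane uses the buoyant unit weight γ' = γ_sat − γ_w while the driving shear stress uses γ_sat:
FS = [c' + γ' z cos²β tanφ'] / [γ_sat z sinβ cosβ]
γ' = 20.8 − 9.81 = 10.99 kN/m³
Numerator = 11.6 + 10.99·2.1·cos²29.5°·tan33.0° = 11.6 + 10.99·2.1·0.7575·0.6494 = 22.953 kPa
Denominator = 20.8·2.1·sin29.5°·cos29.5° = 20.8·2.1·0.4924·0.8704 = 18.721 kPa
FS = 22.953 / 18.721 = 1.226

FS = 1.23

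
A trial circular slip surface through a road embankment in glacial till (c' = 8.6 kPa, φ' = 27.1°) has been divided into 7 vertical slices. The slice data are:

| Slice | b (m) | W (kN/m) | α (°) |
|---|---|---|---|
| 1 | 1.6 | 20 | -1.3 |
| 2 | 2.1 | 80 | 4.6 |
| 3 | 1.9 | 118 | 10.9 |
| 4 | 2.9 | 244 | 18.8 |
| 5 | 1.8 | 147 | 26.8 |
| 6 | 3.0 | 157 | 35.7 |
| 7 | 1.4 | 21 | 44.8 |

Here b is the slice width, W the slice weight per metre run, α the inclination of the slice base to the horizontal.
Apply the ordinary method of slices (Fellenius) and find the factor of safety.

FS = 1.82

Ordinary method of slices: FS = Σ[c'·Δl_i + (W_i cosα_i)·tanφ'] / Σ W_i sinα_i, with Δl_i = b_i / cosα_i.
Slice 1: Δl = 1.6/cos(-1.3°) = 1.600 m; N'_1 = 20·cos(-1.3°) = 20.0; c'Δl = 13.76; W sinα = -0.5
Slice 2: Δl = 2.1/cos4.6° = 2.107 m; N'_2 = 80·cos4.6° = 79.7; c'Δl = 18.12; W sinα = 6.4
Slice 3: Δl = 1.9/cos10.9° = 1.935 m; N'_3 = 118·cos10.9° = 115.9; c'Δl = 16.64; W sinα = 22.3
Slice 4: Δl = 2.9/cos18.8° = 3.063 m; N'_4 = 244·cos18.8° = 231.0; c'Δl = 26.35; W sinα = 78.6
Slice 5: Δl = 1.8/cos26.8° = 2.017 m; N'_5 = 147·cos26.8° = 131.2; c'Δl = 17.34; W sinα = 66.3
Slice 6: Δl = 3.0/cos35.7° = 3.694 m; N'_6 = 157·cos35.7° = 127.5; c'Δl = 31.77; W sinα = 91.6
Slice 7: Δl = 1.4/cos44.8° = 1.973 m; N'_7 = 21·cos44.8° = 14.9; c'Δl = 16.97; W sinα = 14.8
Σc'Δl = 140.9 kN/m; ΣN' = 720.2 kN/m; ΣW sinα = 279.6 kN/m
Resisting = 140.9 + 720.2·tan27.1° = 140.9 + 368.5 = 509.5 kN/m
FS = 509.5 / 279.6 = 1.822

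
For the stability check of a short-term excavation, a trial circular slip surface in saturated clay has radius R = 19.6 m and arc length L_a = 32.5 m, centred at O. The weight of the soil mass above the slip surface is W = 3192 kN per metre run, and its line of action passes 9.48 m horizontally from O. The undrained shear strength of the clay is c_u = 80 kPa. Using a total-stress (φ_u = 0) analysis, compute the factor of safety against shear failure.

Taking moments about the centre O, the resisting moment is provided by the undrained shear strength acting along the arc:
M_R = c_u·L_a·R = 80·32.50·19.6 = 50960.0 kN·m/m
M_D = W·d = 3192·9.48 = 30260.2 kN·m/m
FS = M_R / M_D = 50960.0 / 30260.2 = 1.684

FS = 1.68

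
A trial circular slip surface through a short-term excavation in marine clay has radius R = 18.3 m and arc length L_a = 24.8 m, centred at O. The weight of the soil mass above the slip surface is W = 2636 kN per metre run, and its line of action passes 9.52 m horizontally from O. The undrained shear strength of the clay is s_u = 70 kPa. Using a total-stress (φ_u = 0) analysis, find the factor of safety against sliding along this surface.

Taking moments about the centre O, the resisting moment is provided by the undrained shear strength acting along the arc:
M_R = s_u·L_a·R = 70·24.80·18.3 = 31768.8 kN·m/m
M_D = W·d = 2636·9.52 = 25094.7 kN·m/m
FS = M_R / M_D = 31768.8 / 25094.7 = 1.266

FS = 1.27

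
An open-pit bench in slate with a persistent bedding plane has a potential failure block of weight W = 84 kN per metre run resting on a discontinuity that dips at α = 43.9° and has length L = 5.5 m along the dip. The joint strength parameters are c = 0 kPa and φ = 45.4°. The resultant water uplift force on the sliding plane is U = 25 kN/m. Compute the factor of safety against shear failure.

Resolving the block weight along and normal to the plane and applying the Mohr–Coulomb strength on the joint:
N' = W cosα − U = 84·cos43.9° − 25 = 35.5 kN/m
Driving force T = W sinα = 84·sin43.9° = 58.2 kN/m
Resisting force R = c·L + N'·tanφ = 0·5.5 + 35.5·tan45.4° = 0.0 + 36.0 = 36.0 kN/m
FS = R / T = 36.0 / 58.2 = 0.619

FS = 0.62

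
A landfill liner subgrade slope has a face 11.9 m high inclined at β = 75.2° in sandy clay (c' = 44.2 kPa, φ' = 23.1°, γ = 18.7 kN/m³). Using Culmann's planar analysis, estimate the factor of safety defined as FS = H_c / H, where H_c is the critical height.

FS = 1.83

H_c = (4c'/γ) · sinβ cosφ' / [1 − cos(β − φ')]
    = (4·44.2/18.7) · sin75.2°·cos23.1° / [1 − cos52.1°]
    = 9.455 · 0.8893 / 0.3857 = 21.80 m
FS = H_c / H = 21.80 / 11.9 = 1.832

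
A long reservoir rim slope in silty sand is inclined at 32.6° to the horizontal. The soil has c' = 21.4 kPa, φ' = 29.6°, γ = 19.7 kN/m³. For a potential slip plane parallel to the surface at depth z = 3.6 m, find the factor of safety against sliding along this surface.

For an infinite slope with a slip plane parallel to the surface (no pore pressure): FS = [c' + γz cos²β tanφ'] / [γz sinβ cosβ].
γz = 19.7·3.6 = 70.92 kN/m²
Numerator = 21.4 + 70.92·cos²32.6°·tan29.6° = 21.4 + 70.92·0.7097·0.5681 = 49.994 kPa
Denominator = 70.92·sin32.6°·cos32.6° = 70.92·0.5388·0.8425 = 32.190 kPa
FS = 49.994 / 32.190 = 1.553

FS = 1.55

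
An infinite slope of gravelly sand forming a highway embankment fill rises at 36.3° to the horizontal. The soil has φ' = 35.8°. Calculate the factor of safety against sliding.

For a dry cohesionless infinite slope the factor of safety is FS = tanφ' / tanβ.
FS = tan35.8° / tan36.3° = 0.7212 / 0.7346 = 0.982

FS = 0.98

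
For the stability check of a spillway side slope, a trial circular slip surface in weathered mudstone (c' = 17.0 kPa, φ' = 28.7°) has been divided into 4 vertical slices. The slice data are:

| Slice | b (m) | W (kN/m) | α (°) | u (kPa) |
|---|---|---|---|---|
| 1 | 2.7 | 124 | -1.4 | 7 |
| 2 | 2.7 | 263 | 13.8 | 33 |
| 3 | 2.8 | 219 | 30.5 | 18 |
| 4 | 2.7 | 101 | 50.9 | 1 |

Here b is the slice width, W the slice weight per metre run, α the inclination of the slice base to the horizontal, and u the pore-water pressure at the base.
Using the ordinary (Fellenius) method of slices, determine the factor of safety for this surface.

Ordinary method of slices: FS = Σ[c'·Δl_i + (W_i cosα_i − u_i·Δl_i)·tanφ'] / Σ W_i sinα_i, with Δl_i = b_i / cosα_i.
Slice 1: Δl = 2.7/cos(-1.4°) = 2.701 m; N'_1 = 124·cos(-1.4°) − 7·2.701 = 105.1; c'Δl = 45.91; W sinα = -3.0
Slice 2: Δl = 2.7/cos13.8° = 2.780 m; N'_2 = 263·cos13.8° − 33·2.780 = 163.7; c'Δl = 47.26; W sinα = 62.7
Slice 3: Δl = 2.8/cos30.5° = 3.250 m; N'_3 = 219·cos30.5° − 18·3.250 = 130.2; c'Δl = 55.24; W sinα = 111.2
Slice 4: Δl = 2.7/cos50.9° = 4.281 m; N'_4 = 101·cos50.9° − 1·4.281 = 59.4; c'Δl = 72.78; W sinα = 78.4
Σc'Δl = 221.2 kN/m; ΣN' = 458.3 kN/m; ΣW sinα = 249.2 kN/m
Resisting = 221.2 + 458.3·tan28.7° = 221.2 + 250.9 = 472.1 kN/m
FS = 472.1 / 249.2 = 1.894

FS = 1.89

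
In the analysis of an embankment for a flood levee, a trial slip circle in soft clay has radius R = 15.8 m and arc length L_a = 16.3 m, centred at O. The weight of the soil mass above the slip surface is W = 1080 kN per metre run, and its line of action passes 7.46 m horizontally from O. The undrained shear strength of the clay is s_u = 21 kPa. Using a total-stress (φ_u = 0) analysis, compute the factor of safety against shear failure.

FS = 0.67

Taking moments about the centre O, the resisting moment is provided by the undrained shear strength acting along the arc:
M_R = s_u·L_a·R = 21·16.30·15.8 = 5408.3 kN·m/m
M_D = W·d = 1080·7.46 = 8056.8 kN·m/m
FS = M_R / M_D = 5408.3 / 8056.8 = 0.671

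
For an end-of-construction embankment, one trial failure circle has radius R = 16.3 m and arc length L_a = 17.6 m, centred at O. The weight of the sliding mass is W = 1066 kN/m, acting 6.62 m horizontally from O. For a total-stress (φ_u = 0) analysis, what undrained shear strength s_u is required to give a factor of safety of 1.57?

s_u = 38.6 kPa

FS = s_u·L_a·R / (W·d), so s_u = FS·W·d / (L_a·R).
s_u = 1.57·1066·6.62 / (17.60·16.3) = 11079.4 / 286.88 = 38.62 kPa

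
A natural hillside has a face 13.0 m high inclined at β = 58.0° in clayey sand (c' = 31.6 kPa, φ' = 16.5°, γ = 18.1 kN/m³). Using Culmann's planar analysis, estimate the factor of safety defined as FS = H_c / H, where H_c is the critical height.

H_c = (4c'/γ) · sinβ cosφ' / [1 − cos(β − φ')]
    = (4·31.6/18.1) · sin58.0°·cos16.5° / [1 − cos41.5°]
    = 6.983 · 0.8131 / 0.2510 = 22.62 m
FS = H_c / H = 22.62 / 13.0 = 1.740

FS = 1.74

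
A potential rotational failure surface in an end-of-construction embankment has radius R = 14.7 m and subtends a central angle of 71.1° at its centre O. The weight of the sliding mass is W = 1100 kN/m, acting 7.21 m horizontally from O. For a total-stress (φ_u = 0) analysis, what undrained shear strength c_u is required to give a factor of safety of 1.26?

FS = c_u·L_a·R / (W·d), so c_u = FS·W·d / (L_a·R).
Arc length L_a = R·θ = 14.7·(71.1°·π/180) = 14.7·1.2409 = 18.24 m
c_u = 1.26·1100·7.21 / (18.24·14.7) = 9993.1 / 268.15 = 37.27 kPa

c_u = 37.3 kPa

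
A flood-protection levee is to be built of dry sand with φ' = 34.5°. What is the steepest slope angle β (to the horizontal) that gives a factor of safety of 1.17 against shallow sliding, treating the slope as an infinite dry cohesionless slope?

For an infinite dry cohesionless slope FS = tanφ'/tanβ, so tanβ = tanφ' / FS.
tanβ = tan34.5° / 1.17 = 0.6873 / 1.17 = 0.5874
β = arctan(0.5874) = 30.43°

β = 30.4°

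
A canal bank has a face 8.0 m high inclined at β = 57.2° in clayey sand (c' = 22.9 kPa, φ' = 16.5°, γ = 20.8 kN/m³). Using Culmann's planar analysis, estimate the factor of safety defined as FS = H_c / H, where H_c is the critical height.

FS = 1.83

H_c = (4c'/γ) · sinβ cosφ' / [1 − cos(β − φ')]
    = (4·22.9/20.8) · sin57.2°·cos16.5° / [1 − cos40.7°]
    = 4.404 · 0.8060 / 0.2419 = 14.67 m
FS = H_c / H = 14.67 / 8.0 = 1.834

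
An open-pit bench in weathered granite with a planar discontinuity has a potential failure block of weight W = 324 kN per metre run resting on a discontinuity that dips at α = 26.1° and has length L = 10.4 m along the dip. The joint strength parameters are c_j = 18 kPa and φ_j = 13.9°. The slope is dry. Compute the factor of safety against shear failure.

FS = 1.82

Resolving the block weight along and normal to the plane and applying the Mohr–Coulomb strength on the joint:
N' = W cosα = 324·cos26.1° = 291.0 kN/m
Driving force T = W sinα = 324·sin26.1° = 142.5 kN/m
Resisting force R = c_j·L + N'·tanφ_j = 18·10.4 + 291.0·tan13.9° = 187.2 + 72.0 = 259.2 kN/m
FS = R / T = 259.2 / 142.5 = 1.818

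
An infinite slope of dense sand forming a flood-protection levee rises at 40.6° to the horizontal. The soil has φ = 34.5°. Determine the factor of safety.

For a dry cohesionless infinite slope the factor of safety is FS = tanφ / tanβ.
FS = tan34.5° / tan40.6° = 0.6873 / 0.8571 = 0.802

FS = 0.80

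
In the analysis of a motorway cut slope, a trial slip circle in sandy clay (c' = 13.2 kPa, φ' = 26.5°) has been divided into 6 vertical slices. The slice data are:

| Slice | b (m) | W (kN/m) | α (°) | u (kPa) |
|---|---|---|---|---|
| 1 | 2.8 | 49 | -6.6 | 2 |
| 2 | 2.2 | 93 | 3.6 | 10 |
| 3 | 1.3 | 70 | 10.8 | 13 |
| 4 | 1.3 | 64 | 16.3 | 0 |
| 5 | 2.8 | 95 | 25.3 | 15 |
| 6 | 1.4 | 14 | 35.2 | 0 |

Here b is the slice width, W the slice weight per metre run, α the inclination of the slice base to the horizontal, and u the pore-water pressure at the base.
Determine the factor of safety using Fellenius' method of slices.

Ordinary method of slices: FS = Σ[c'·Δl_i + (W_i cosα_i − u_i·Δl_i)·tanφ'] / Σ W_i sinα_i, with Δl_i = b_i / cosα_i.
Slice 1: Δl = 2.8/cos(-6.6°) = 2.819 m; N'_1 = 49·cos(-6.6°) − 2·2.819 = 43.0; c'Δl = 37.21; W sinα = -5.6
Slice 2: Δl = 2.2/cos3.6° = 2.204 m; N'_2 = 93·cos3.6° − 10·2.204 = 70.8; c'Δl = 29.10; W sinα = 5.8
Slice 3: Δl = 1.3/cos10.8° = 1.323 m; N'_3 = 70·cos10.8° − 13·1.323 = 51.6; c'Δl = 17.47; W sinα = 13.1
Slice 4: Δl = 1.3/cos16.3° = 1.354 m; N'_4 = 64·cos16.3° − 0·1.354 = 61.4; c'Δl = 17.88; W sinα = 18.0
Slice 5: Δl = 2.8/cos25.3° = 3.097 m; N'_5 = 95·cos25.3° − 15·3.097 = 39.4; c'Δl = 40.88; W sinα = 40.6
Slice 6: Δl = 1.4/cos35.2° = 1.713 m; N'_6 = 14·cos35.2° − 0·1.713 = 11.4; c'Δl = 22.62; W sinα = 8.1
Σc'Δl = 165.1 kN/m; ΣN' = 277.7 kN/m; ΣW sinα = 80.0 kN/m
Resisting = 165.1 + 277.7·tan26.5° = 165.1 + 138.4 = 303.6 kN/m
FS = 303.6 / 80.0 = 3.797

FS = 3.80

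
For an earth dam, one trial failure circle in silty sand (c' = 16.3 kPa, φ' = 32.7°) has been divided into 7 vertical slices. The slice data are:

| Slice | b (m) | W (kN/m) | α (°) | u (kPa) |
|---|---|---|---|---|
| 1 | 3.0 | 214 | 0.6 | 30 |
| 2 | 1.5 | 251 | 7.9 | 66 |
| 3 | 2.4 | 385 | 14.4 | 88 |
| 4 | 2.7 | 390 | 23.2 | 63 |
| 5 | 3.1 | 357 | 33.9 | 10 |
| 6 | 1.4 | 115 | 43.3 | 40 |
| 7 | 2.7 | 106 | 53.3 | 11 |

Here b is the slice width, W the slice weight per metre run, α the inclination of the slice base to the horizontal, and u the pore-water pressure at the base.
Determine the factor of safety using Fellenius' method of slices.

FS = 1.38

Ordinary method of slices: FS = Σ[c'·Δl_i + (W_i cosα_i − u_i·Δl_i)·tanφ'] / Σ W_i sinα_i, with Δl_i = b_i / cosα_i.
Slice 1: Δl = 3.0/cos0.6° = 3.000 m; N'_1 = 214·cos0.6° − 30·3.000 = 124.0; c'Δl = 48.90; W sinα = 2.2
Slice 2: Δl = 1.5/cos7.9° = 1.514 m; N'_2 = 251·cos7.9° − 66·1.514 = 148.7; c'Δl = 24.68; W sinα = 34.5
Slice 3: Δl = 2.4/cos14.4° = 2.478 m; N'_3 = 385·cos14.4° − 88·2.478 = 154.9; c'Δl = 40.39; W sinα = 95.7
Slice 4: Δl = 2.7/cos23.2° = 2.938 m; N'_4 = 390·cos23.2° − 63·2.938 = 173.4; c'Δl = 47.88; W sinα = 153.6
Slice 5: Δl = 3.1/cos33.9° = 3.735 m; N'_5 = 357·cos33.9° − 10·3.735 = 259.0; c'Δl = 60.88; W sinα = 199.1
Slice 6: Δl = 1.4/cos43.3° = 1.924 m; N'_6 = 115·cos43.3° − 40·1.924 = 6.7; c'Δl = 31.36; W sinα = 78.9
Slice 7: Δl = 2.7/cos53.3° = 4.518 m; N'_7 = 106·cos53.3° − 11·4.518 = 13.7; c'Δl = 73.64; W sinα = 85.0
Σc'Δl = 327.7 kN/m; ΣN' = 880.3 kN/m; ΣW sinα = 649.1 kN/m
Resisting = 327.7 + 880.3·tan32.7° = 327.7 + 565.1 = 892.9 kN/m
FS = 892.9 / 649.1 = 1.376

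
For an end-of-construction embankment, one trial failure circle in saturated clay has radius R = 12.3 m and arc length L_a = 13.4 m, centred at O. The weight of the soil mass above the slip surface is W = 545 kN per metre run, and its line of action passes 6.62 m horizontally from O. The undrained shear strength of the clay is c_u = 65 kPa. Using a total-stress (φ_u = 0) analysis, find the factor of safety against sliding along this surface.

FS = 2.97

Taking moments about the centre O, the resisting moment is provided by the undrained shear strength acting along the arc:
M_R = c_u·L_a·R = 65·13.40·12.3 = 10713.3 kN·m/m
M_D = W·d = 545·6.62 = 3607.9 kN·m/m
FS = M_R / M_D = 10713.3 / 3607.9 = 2.969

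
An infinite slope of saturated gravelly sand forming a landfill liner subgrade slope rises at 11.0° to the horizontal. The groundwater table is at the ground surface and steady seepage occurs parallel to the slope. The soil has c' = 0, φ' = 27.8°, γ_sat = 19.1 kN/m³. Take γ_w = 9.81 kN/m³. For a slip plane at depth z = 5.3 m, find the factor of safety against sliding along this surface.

With seepage parallel to the slope and the water table at the surface, the effective normal stress on the slip plane uses the buoyant unit weight γ' = γ_sat − γ_w while the driving shear stress uses γ_sat:
FS = [c' + γ' z cos²β tanφ'] / [γ_sat z sinβ cosβ]
(For c' = 0 this reduces to FS = (γ'/γ_sat)·tanφ'/tanβ.)
γ' = 19.1 − 9.81 = 9.29 kN/m³
Numerator = 0.0 + 9.29·5.3·cos²11.0°·tan27.8° = 0.0 + 9.29·5.3·0.9636·0.5272 = 25.015 kPa
Denominator = 19.1·5.3·sin11.0°·cos11.0° = 19.1·5.3·0.1908·0.9816 = 18.961 kPa
FS = 25.015 / 18.961 = 1.319

FS = 1.32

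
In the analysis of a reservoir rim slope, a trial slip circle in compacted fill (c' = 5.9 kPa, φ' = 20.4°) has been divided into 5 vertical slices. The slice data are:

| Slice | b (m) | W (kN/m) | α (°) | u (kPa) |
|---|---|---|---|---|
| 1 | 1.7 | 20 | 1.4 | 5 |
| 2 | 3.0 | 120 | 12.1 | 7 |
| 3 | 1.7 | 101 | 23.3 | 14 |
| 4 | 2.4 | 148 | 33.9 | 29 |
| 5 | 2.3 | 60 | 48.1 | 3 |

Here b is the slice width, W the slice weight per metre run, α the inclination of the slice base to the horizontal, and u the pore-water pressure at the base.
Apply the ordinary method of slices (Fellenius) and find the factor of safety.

Ordinary method of slices: FS = Σ[c'·Δl_i + (W_i cosα_i − u_i·Δl_i)·tanφ'] / Σ W_i sinα_i, with Δl_i = b_i / cosα_i.
Slice 1: Δl = 1.7/cos1.4° = 1.701 m; N'_1 = 20·cos1.4° − 5·1.701 = 11.5; c'Δl = 10.03; W sinα = 0.5
Slice 2: Δl = 3.0/cos12.1° = 3.068 m; N'_2 = 120·cos12.1° − 7·3.068 = 95.9; c'Δl = 18.10; W sinα = 25.2
Slice 3: Δl = 1.7/cos23.3° = 1.851 m; N'_3 = 101·cos23.3° − 14·1.851 = 66.8; c'Δl = 10.92; W sinα = 40.0
Slice 4: Δl = 2.4/cos33.9° = 2.892 m; N'_4 = 148·cos33.9° − 29·2.892 = 39.0; c'Δl = 17.06; W sinα = 82.5
Slice 5: Δl = 2.3/cos48.1° = 3.444 m; N'_5 = 60·cos48.1° − 3·3.444 = 29.7; c'Δl = 20.32; W sinα = 44.7
Σc'Δl = 76.4 kN/m; ΣN' = 242.9 kN/m; ΣW sinα = 192.8 kN/m
Resisting = 76.4 + 242.9·tan20.4° = 76.4 + 90.3 = 166.8 kN/m
FS = 166.8 / 192.8 = 0.865

FS = 0.87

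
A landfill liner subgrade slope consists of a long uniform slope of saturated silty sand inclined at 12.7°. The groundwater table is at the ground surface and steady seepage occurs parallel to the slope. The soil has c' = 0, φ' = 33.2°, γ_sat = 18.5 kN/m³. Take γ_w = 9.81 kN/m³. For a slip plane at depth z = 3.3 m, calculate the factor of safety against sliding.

With seepage parallel to the slope and the water table at the surface, the effective normal stress on the slip plane uses the buoyant unit weight γ' = γ_sat − γ_w while the driving shear stress uses γ_sat:
FS = [c' + γ' z cos²β tanφ'] / [γ_sat z sinβ cosβ]
(For c' = 0 this reduces to FS = (γ'/γ_sat)·tanφ'/tanβ.)
γ' = 18.5 − 9.81 = 8.69 kN/m³
Numerator = 0.0 + 8.69·3.3·cos²12.7°·tan33.2° = 0.0 + 8.69·3.3·0.9517·0.6544 = 17.859 kPa
Denominator = 18.5·3.3·sin12.7°·cos12.7° = 18.5·3.3·0.2198·0.9755 = 13.093 kPa
FS = 17.859 / 13.093 = 1.364

FS = 1.36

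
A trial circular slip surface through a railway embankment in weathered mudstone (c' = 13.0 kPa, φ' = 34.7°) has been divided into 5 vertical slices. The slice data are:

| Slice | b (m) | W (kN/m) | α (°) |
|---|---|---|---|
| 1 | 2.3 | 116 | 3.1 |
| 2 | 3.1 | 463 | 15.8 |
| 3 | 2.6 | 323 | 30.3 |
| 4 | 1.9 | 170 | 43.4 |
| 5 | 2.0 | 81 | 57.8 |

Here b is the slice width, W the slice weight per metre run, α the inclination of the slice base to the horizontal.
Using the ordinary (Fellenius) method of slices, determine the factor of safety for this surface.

FS = 1.85

Ordinary method of slices: FS = Σ[c'·Δl_i + (W_i cosα_i)·tanφ'] / Σ W_i sinα_i, with Δl_i = b_i / cosα_i.
Slice 1: Δl = 2.3/cos3.1° = 2.303 m; N'_1 = 116·cos3.1° = 115.8; c'Δl = 29.94; W sinα = 6.3
Slice 2: Δl = 3.1/cos15.8° = 3.222 m; N'_2 = 463·cos15.8° = 445.5; c'Δl = 41.88; W sinα = 126.1
Slice 3: Δl = 2.6/cos30.3° = 3.011 m; N'_3 = 323·cos30.3° = 278.9; c'Δl = 39.15; W sinα = 163.0
Slice 4: Δl = 1.9/cos43.4° = 2.615 m; N'_4 = 170·cos43.4° = 123.5; c'Δl = 34.00; W sinα = 116.8
Slice 5: Δl = 2.0/cos57.8° = 3.753 m; N'_5 = 81·cos57.8° = 43.2; c'Δl = 48.79; W sinα = 68.5
Σc'Δl = 193.8 kN/m; ΣN' = 1006.9 kN/m; ΣW sinα = 480.6 kN/m
Resisting = 193.8 + 1006.9·tan34.7° = 193.8 + 697.2 = 891.0 kN/m
FS = 891.0 / 480.6 = 1.854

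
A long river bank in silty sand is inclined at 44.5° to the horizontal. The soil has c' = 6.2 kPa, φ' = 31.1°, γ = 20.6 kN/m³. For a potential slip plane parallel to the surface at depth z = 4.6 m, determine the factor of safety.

FS = 0.74

For an infinite slope with a slip plane parallel to the surface (no pore pressure): FS = [c' + γz cos²β tanφ'] / [γz sinβ cosβ].
γz = 20.6·4.6 = 94.76 kN/m²
Numerator = 6.2 + 94.76·cos²44.5°·tan31.1° = 6.2 + 94.76·0.5087·0.6032 = 35.280 kPa
Denominator = 94.76·sin44.5°·cos44.5° = 94.76·0.7009·0.7133 = 47.373 kPa
FS = 35.280 / 47.373 = 0.745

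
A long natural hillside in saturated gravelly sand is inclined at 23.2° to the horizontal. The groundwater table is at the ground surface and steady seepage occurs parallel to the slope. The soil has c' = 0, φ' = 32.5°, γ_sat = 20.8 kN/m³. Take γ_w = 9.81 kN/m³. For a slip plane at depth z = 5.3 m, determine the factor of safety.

FS = 0.79

With seepage parallel to the slope and the water table at the surface, the effective normal stress on the slip plane uses the buoyant unit weight γ' = γ_sat − γ_w while the driving shear stress uses γ_sat:
FS = [c' + γ' z cos²β tanφ'] / [γ_sat z sinβ cosβ]
(For c' = 0 this reduces to FS = (γ'/γ_sat)·tanφ'/tanβ.)
γ' = 20.8 − 9.81 = 10.99 kN/m³
Numerator = 0.0 + 10.99·5.3·cos²23.2°·tan32.5° = 0.0 + 10.99·5.3·0.8448·0.6371 = 31.349 kPa
Denominator = 20.8·5.3·sin23.2°·cos23.2° = 20.8·5.3·0.3939·0.9191 = 39.916 kPa
FS = 31.349 / 39.916 = 0.785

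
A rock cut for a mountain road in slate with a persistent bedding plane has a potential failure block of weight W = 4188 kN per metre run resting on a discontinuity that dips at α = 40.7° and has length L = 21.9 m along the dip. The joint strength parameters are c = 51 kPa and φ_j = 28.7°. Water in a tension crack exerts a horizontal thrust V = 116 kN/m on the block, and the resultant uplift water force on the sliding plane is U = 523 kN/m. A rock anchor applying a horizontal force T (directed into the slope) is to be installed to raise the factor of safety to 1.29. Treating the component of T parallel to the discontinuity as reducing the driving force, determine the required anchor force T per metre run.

Resolving forces along and normal to the sliding plane, with the horizontal anchor force T adding T·sinα to the effective normal force and T·cosα acting up the plane against the driving force:
FS = [cL + (W cosα − U − V sinα + T sinα) tanφ_j] / [W sinα + V cosα − T cosα]
Without the anchor: N' = 2576.4 kN/m, driving T_d = 2818.9 kN/m, resisting R = 51·21.9 + 2576.4·tan28.7° = 2527.5 kN/m, FS = 0.90.
Setting FS = 1.29 and solving for T:
1.29·(2818.9 − T cos40.7°) = 2527.5 + T sin40.7°·tan28.7°
T·(sin40.7°·tan28.7° + 1.29·cos40.7°) = 1.29·2818.9 − 2527.5
T·(0.6521·0.5475 + 1.29·0.7581) = 3636.4 − 2527.5 = 1109.0
T·1.3350 = 1109.0
T = 830.7 kN/m

T = 831 kN/m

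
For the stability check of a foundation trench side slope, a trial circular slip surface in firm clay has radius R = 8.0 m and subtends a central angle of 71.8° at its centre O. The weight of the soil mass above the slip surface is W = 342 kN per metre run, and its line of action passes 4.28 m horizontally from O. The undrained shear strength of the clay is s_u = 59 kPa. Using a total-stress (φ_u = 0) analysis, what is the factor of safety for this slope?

Taking moments about the centre O, the resisting moment is provided by the undrained shear strength acting along the arc:
Arc length L_a = R·θ = 8.0·(71.8°·π/180) = 8.0·1.2531 = 10.03 m
M_R = s_u·L_a·R = 59·10.03·8.0 = 4731.9 kN·m/m
M_D = W·d = 342·4.28 = 1463.8 kN·m/m
FS = M_R / M_D = 4731.9 / 1463.8 = 3.233

FS = 3.23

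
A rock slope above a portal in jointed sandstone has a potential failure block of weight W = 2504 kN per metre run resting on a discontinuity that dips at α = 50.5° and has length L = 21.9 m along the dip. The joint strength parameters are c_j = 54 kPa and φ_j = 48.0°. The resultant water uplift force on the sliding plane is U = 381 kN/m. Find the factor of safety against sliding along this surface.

Resolving the block weight along and normal to the plane and applying the Mohr–Coulomb strength on the joint:
N' = W cosα − U = 2504·cos50.5° − 381 = 1211.7 kN/m
Driving force T = W sinα = 2504·sin50.5° = 1932.1 kN/m
Resisting force R = c_j·L + N'·tanφ_j = 54·21.9 + 1211.7·tan48.0° = 1182.6 + 1345.8 = 2528.4 kN/m
FS = R / T = 2528.4 / 1932.1 = 1.309

FS = 1.31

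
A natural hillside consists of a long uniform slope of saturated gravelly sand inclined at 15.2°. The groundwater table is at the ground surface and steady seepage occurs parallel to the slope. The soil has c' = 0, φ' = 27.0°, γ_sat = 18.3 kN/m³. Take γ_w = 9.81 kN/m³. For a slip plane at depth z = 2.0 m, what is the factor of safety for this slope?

With seepage parallel to the slope and the water table at the surface, the effective normal stress on the slip plane uses the buoyant unit weight γ' = γ_sat − γ_w while the driving shear stress uses γ_sat:
FS = [c' + γ' z cos²β tanφ'] / [γ_sat z sinβ cosβ]
(For c' = 0 this reduces to FS = (γ'/γ_sat)·tanφ'/tanβ.)
γ' = 18.3 − 9.81 = 8.49 kN/m³
Numerator = 0.0 + 8.49·2.0·cos²15.2°·tan27.0° = 0.0 + 8.49·2.0·0.9313·0.5095 = 8.057 kPa
Denominator = 18.3·2.0·sin15.2°·cos15.2° = 18.3·2.0·0.2622·0.9650 = 9.260 kPa
FS = 8.057 / 9.260 = 0.870

FS = 0.87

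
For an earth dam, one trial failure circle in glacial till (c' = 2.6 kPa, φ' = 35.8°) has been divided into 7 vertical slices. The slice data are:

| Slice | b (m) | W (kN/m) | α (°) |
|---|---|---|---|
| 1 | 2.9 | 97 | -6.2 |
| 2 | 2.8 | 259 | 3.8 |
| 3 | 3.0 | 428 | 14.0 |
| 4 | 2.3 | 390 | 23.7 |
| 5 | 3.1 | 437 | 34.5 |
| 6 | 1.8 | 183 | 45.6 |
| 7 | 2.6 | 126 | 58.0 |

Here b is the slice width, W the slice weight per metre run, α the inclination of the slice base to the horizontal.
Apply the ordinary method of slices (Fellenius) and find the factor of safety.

Ordinary method of slices: FS = Σ[c'·Δl_i + (W_i cosα_i)·tanφ'] / Σ W_i sinα_i, with Δl_i = b_i / cosα_i.
Slice 1: Δl = 2.9/cos(-6.2°) = 2.917 m; N'_1 = 97·cos(-6.2°) = 96.4; c'Δl = 7.58; W sinα = -10.5
Slice 2: Δl = 2.8/cos3.8° = 2.806 m; N'_2 = 259·cos3.8° = 258.4; c'Δl = 7.30; W sinα = 17.2
Slice 3: Δl = 3.0/cos14.0° = 3.092 m; N'_3 = 428·cos14.0° = 415.3; c'Δl = 8.04; W sinα = 103.5
Slice 4: Δl = 2.3/cos23.7° = 2.512 m; N'_4 = 390·cos23.7° = 357.1; c'Δl = 6.53; W sinα = 156.8
Slice 5: Δl = 3.1/cos34.5° = 3.762 m; N'_5 = 437·cos34.5° = 360.1; c'Δl = 9.78; W sinα = 247.5
Slice 6: Δl = 1.8/cos45.6° = 2.573 m; N'_6 = 183·cos45.6° = 128.0; c'Δl = 6.69; W sinα = 130.7
Slice 7: Δl = 2.6/cos58.0° = 4.906 m; N'_7 = 126·cos58.0° = 66.8; c'Δl = 12.76; W sinα = 106.9
Σc'Δl = 58.7 kN/m; ΣN' = 1682.2 kN/m; ΣW sinα = 752.1 kN/m
Resisting = 58.7 + 1682.2·tan35.8° = 58.7 + 1213.2 = 1271.9 kN/m
FS = 1271.9 / 752.1 = 1.691

FS = 1.69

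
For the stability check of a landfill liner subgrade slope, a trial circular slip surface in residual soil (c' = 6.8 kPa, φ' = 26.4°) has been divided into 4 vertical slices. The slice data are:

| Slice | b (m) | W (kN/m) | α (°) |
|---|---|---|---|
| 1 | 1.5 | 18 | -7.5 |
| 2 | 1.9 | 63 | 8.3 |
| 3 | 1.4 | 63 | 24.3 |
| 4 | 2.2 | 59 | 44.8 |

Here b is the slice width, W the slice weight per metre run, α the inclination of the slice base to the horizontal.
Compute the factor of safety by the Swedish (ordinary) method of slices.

Ordinary method of slices: FS = Σ[c'·Δl_i + (W_i cosα_i)·tanφ'] / Σ W_i sinα_i, with Δl_i = b_i / cosα_i.
Slice 1: Δl = 1.5/cos(-7.5°) = 1.513 m; N'_1 = 18·cos(-7.5°) = 17.8; c'Δl = 10.29; W sinα = -2.3
Slice 2: Δl = 1.9/cos8.3° = 1.920 m; N'_2 = 63·cos8.3° = 62.3; c'Δl = 13.06; W sinα = 9.1
Slice 3: Δl = 1.4/cos24.3° = 1.536 m; N'_3 = 63·cos24.3° = 57.4; c'Δl = 10.45; W sinα = 25.9
Slice 4: Δl = 2.2/cos44.8° = 3.100 m; N'_4 = 59·cos44.8° = 41.9; c'Δl = 21.08; W sinα = 41.6
Σc'Δl = 54.9 kN/m; ΣN' = 179.5 kN/m; ΣW sinα = 74.2 kN/m
Resisting = 54.9 + 179.5·tan26.4° = 54.9 + 89.1 = 144.0 kN/m
FS = 144.0 / 74.2 = 1.939

FS = 1.94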